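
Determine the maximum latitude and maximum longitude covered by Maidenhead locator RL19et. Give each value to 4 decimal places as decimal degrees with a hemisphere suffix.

29.8333° N, 162.4167° E

Field R=17, L=11: +17·20° lon, +11·10° lat → SW at lon 160°, lat 20°.
Square 1, 9: +1·2° lon, +9·1° lat → SW at lon 162°, lat 29°.
Subsquare e=4, t=19: +4·0.0833333° lon, +19·0.0416667° lat → SW at lon 162.333°, lat 29.7917°.
Cell spans 0.0833333° lon × 0.0416667° lat. NE corner is SW corner plus one full cell.
latitude 29.8333° N, longitude 162.4167° E.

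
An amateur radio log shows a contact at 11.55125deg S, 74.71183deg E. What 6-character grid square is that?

MH78ik

Offset from 180°W / 90°S: lon 254.7118°, lat 78.4488°.
Field: 254.7118/20 → 12 → M, 78.4488/10 → 7 → H; chars MH.
Square: 14.7118/2 → 7, 8.4488/1 → 8; chars 78.
Subsquare: 0.7118/0.0833333 → 8 → i, 0.4488/0.0416667 → 10 → k; chars ik.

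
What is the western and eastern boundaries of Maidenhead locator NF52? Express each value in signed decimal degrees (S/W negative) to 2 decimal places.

Field N=13, F=5: +13·20° lon, +5·10° lat → SW at lon 80°, lat -40°.
Square 5, 2: +5·2° lon, +2·1° lat → SW at lon 90°, lat -38°.
Cell spans 2° lon × 1° lat.
west 90.00, east 92.00.

90.00, 92.00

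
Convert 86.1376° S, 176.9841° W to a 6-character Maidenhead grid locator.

AA13mu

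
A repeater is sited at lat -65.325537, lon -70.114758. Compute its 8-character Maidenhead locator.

Shift to the Maidenhead origin (180°W, 90°S): lon 109.88524, lat 24.67446.
Field (20°×10°, letters A–R): 109.88524/20 → 5 → F, 24.67446/10 → 2 → C; chars FC.
Square (2°×1°, digits 0–9): 9.88524/2 → 4, 4.67446/1 → 4; chars 44.
Subsquare (5′×2.5′, letters a–x): 1.88524/0.0833333 → 22 → w, 0.67446/0.0416667 → 16 → q; chars wq.
Extended square (30″×15″, digits 0–9): 0.05191/0.00833333 → 6, 0.00780/0.00416667 → 1; chars 61.

FC44wq61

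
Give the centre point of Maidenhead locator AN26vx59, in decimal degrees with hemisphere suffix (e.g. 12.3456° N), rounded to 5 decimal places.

Field A=0, N=13: +0·20° lon, +13·10° lat → SW at lon -180°, lat 40°.
Square 2, 6: +2·2° lon, +6·1° lat → SW at lon -176°, lat 46°.
Subsquare v=21, x=23: +21·0.0833333° lon, +23·0.0416667° lat → SW at lon -174.25°, lat 46.9583°.
Extended square 5, 9: +5·0.00833333° lon, +9·0.00416667° lat → SW at lon -174.208°, lat 46.9958°.
Cell spans 0.00833333° lon × 0.00416667° lat. Centre is SW corner plus half of each.
latitude 46.99792° N, longitude 174.20417° W.

46.99792° N, 174.20417° W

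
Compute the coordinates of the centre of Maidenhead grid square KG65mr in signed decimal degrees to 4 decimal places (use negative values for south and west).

-24.2708, 33.0417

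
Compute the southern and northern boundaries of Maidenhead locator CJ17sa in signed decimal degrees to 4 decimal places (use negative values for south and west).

Field C=2, J=9: +2·20° lon, +9·10° lat → SW at lon -140°, lat 0°.
Square 1, 7: +1·2° lon, +7·1° lat → SW at lon -138°, lat 7°.
Subsquare s=18, a=0: +18·0.0833333° lon, +0·0.0416667° lat → SW at lon -136.5°, lat 7°.
Cell spans 0.0833333° lon × 0.0416667° lat.
south 7.0000, north 7.0417.

7.0000, 7.0417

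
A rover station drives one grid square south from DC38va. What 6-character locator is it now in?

Latitude subsquare a = 0; −1 → -1, wraps to 23 = x, carry into square.
Latitude square 8; −1 → 7.
The longitude characters are unchanged.

DC37vx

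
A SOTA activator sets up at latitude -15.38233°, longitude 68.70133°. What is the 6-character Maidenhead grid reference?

Shift to the Maidenhead origin (180°W, 90°S): lon 248.7013, lat 74.6177.
Field: 248.7013/20 → 12 → M, 74.6177/10 → 7 → H; chars MH.
Square: 8.7013/2 → 4, 4.6177/1 → 4; chars 44.
Subsquare: 0.7013/0.0833333 → 8 → i, 0.6177/0.0416667 → 14 → o; chars io.

MH44io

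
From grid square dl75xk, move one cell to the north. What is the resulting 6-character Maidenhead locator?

DL75xl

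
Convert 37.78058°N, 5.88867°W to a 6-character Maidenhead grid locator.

Add 180° to longitude and 90° to latitude: 174.1113, 127.7806.
Field: 174.1113/20 → 8 → I, 127.7806/10 → 12 → M; chars IM.
Square: 14.1113/2 → 7, 7.7806/1 → 7; chars 77.
Subsquare: 0.1113/0.0833333 → 1 → b, 0.7806/0.0416667 → 18 → s; chars bs.

IM77bs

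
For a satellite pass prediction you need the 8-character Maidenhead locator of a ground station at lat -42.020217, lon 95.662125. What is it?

NE77tx95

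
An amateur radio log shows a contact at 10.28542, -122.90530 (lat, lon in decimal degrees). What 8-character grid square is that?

CK80ng18

Shift to the Maidenhead origin (180°W, 90°S): lon 57.09470, lat 100.28542.
Field: lon ⌊57.09470/20⌋ = 2 → C; lat ⌊100.28542/10⌋ = 10 → K.
Square: lon ⌊17.09470/2⌋ = 8; lat ⌊0.28542/1⌋ = 0.
Subsquare: lon ⌊1.09470/0.0833333⌋ = 13 → n; lat ⌊0.28542/0.0416667⌋ = 6 → g.
Extended square: lon ⌊0.01137/0.00833333⌋ = 1; lat ⌊0.03542/0.00416667⌋ = 8.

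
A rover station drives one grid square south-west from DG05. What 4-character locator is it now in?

CG94

Longitude square 0; −1 → -1, wraps to 9, carry into field.
Longitude field D = 3; −1 → 2 = C.
Latitude square 5; −1 → 4.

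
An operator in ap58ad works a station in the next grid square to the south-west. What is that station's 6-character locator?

AP48xc

Longitude subsquare a = 0; −1 → -1, wraps to 23 = x, carry into square.
Longitude square 5; −1 → 4.
Latitude subsquare d = 3; −1 → 2 = c.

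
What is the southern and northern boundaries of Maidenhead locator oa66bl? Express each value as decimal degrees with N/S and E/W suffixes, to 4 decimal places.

Field O=14, A=0: +14·20° lon, +0·10° lat → SW at lon 100°, lat -90°.
Square 6, 6: +6·2° lon, +6·1° lat → SW at lon 112°, lat -84°.
Subsquare b=1, l=11: +1·0.0833333° lon, +11·0.0416667° lat → SW at lon 112.083°, lat -83.5417°.
Cell spans 0.0833333° lon × 0.0416667° lat.
south 83.5417° S, north 83.5000° S.

83.5417° S, 83.5000° S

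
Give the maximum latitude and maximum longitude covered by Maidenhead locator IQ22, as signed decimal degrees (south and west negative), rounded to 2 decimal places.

Field I=8, Q=16: +8·20° lon, +16·10° lat → SW at lon -20°, lat 70°.
Square 2, 2: +2·2° lon, +2·1° lat → SW at lon -16°, lat 72°.
Cell spans 2° lon × 1° lat. NE corner is SW corner plus one full cell.
latitude 73.00, longitude -14.00.

73.00, -14.00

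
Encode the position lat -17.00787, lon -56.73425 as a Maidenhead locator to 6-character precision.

GH12px

Offset from 180°W / 90°S: lon 123.2657°, lat 72.9921°.
Field (20°×10°, letters A–R): lon ⌊123.2657/20⌋ = 6 → G; lat ⌊72.9921/10⌋ = 7 → H.
Square (2°×1°, digits 0–9): lon ⌊3.2657/2⌋ = 1; lat ⌊2.9921/1⌋ = 2.
Subsquare (5′×2.5′, letters a–x): lon ⌊1.2657/0.0833333⌋ = 15 → p; lat ⌊0.9921/0.0416667⌋ = 23 → x.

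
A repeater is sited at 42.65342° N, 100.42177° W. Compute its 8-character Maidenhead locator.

DN92sp96

Shift to the Maidenhead origin (180°W, 90°S): lon 79.57823, lat 132.65342.
Field: 79.57823/20 → 3 → D, 132.65342/10 → 13 → N; chars DN.
Square: 19.57823/2 → 9, 2.65342/1 → 2; chars 92.
Subsquare: 1.57823/0.0833333 → 18 → s, 0.65342/0.0416667 → 15 → p; chars sp.
Extended square: 0.07823/0.00833333 → 9, 0.02842/0.00416667 → 6; chars 96.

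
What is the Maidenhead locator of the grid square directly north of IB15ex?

Latitude subsquare x = 23; +1 → 24, wraps to 0 = a, carry into square.
Latitude square 5; +1 → 6.
The longitude characters are unchanged.

IB16ea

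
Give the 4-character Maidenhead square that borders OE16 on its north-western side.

Longitude square 1; −1 → 0.
Latitude square 6; +1 → 7.

OE07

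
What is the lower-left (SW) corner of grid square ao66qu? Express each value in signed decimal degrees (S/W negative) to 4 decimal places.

Field A=0, O=14: +0·20° lon, +14·10° lat → SW at lon -180°, lat 50°.
Square 6, 6: +6·2° lon, +6·1° lat → SW at lon -168°, lat 56°.
Subsquare q=16, u=20: +16·0.0833333° lon, +20·0.0416667° lat → SW at lon -166.667°, lat 56.8333°.
latitude 56.8333, longitude -166.6667.

56.8333, -166.6667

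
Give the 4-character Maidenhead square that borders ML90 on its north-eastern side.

Longitude square 9; +1 → 10, wraps to 0, carry into field.
Longitude field M = 12; +1 → 13 = N.
Latitude square 0; +1 → 1.

NL01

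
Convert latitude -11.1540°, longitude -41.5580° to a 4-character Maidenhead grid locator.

GH98

Add 180° to longitude and 90° to latitude: 138.44, 78.85.
Field: 138.44/20 → 6 → G, 78.85/10 → 7 → H; chars GH.
Square: 18.44/2 → 9, 8.85/1 → 8; chars 98.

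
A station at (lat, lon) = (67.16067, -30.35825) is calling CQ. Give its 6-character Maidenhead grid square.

HP47td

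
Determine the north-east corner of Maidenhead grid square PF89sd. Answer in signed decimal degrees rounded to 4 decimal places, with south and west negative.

Field P=15, F=5: +15·20° lon, +5·10° lat → SW at lon 120°, lat -40°.
Square 8, 9: +8·2° lon, +9·1° lat → SW at lon 136°, lat -31°.
Subsquare s=18, d=3: +18·0.0833333° lon, +3·0.0416667° lat → SW at lon 137.5°, lat -30.875°.
Cell spans 0.0833333° lon × 0.0416667° lat. NE corner is SW corner plus one full cell.
latitude -30.8333, longitude 137.5833.

-30.8333, 137.5833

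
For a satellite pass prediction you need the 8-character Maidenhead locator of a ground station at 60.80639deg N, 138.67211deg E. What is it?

PP90it03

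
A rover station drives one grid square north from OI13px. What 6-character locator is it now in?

OI14pa

Latitude subsquare x = 23; +1 → 24, wraps to 0 = a, carry into square.
Latitude square 3; +1 → 4.
The longitude characters are unchanged.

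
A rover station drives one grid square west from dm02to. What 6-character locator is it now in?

Longitude subsquare t = 19; −1 → 18 = s.
The latitude characters are unchanged.

DM02so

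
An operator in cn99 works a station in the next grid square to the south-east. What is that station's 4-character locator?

Longitude square 9; +1 → 10, wraps to 0, carry into field.
Longitude field C = 2; +1 → 3 = D.
Latitude square 9; −1 → 8.

DN08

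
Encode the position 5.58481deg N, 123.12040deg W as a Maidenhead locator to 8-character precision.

Offset from 180°W / 90°S: lon 56.87960°, lat 95.58481°.
Field: lon ⌊56.87960/20⌋ = 2 → C; lat ⌊95.58481/10⌋ = 9 → J.
Square: lon ⌊16.87960/2⌋ = 8; lat ⌊5.58481/1⌋ = 5.
Subsquare: lon ⌊0.87960/0.0833333⌋ = 10 → k; lat ⌊0.58481/0.0416667⌋ = 14 → o.
Extended square: lon ⌊0.04627/0.00833333⌋ = 5; lat ⌊0.00148/0.00416667⌋ = 0.

CJ85ko50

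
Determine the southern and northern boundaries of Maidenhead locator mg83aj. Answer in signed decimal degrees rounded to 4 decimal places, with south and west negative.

Field M=12, G=6: +12·20° lon, +6·10° lat → SW at lon 60°, lat -30°.
Square 8, 3: +8·2° lon, +3·1° lat → SW at lon 76°, lat -27°.
Subsquare a=0, j=9: +0·0.0833333° lon, +9·0.0416667° lat → SW at lon 76°, lat -26.625°.
Cell spans 0.0833333° lon × 0.0416667° lat.
south -26.6250, north -26.5833.

-26.6250, -26.5833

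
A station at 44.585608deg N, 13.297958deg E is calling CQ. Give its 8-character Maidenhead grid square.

JN64po50

Offset from 180°W / 90°S: lon 193.29796°, lat 134.58561°.
Field: 193.29796/20 → 9 → J, 134.58561/10 → 13 → N; chars JN.
Square: 13.29796/2 → 6, 4.58561/1 → 4; chars 64.
Subsquare: 1.29796/0.0833333 → 15 → p, 0.58561/0.0416667 → 14 → o; chars po.
Extended square: 0.04796/0.00833333 → 5, 0.00227/0.00416667 → 0; chars 50.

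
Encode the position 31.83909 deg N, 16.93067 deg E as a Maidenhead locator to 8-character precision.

JM81lu11

Shift to the Maidenhead origin (180°W, 90°S): lon 196.93067, lat 121.83909.
Field (20°×10°, letters A–R): lon ⌊196.93067/20⌋ = 9 → J; lat ⌊121.83909/10⌋ = 12 → M.
Square (2°×1°, digits 0–9): lon ⌊16.93067/2⌋ = 8; lat ⌊1.83909/1⌋ = 1.
Subsquare (5′×2.5′, letters a–x): lon ⌊0.93067/0.0833333⌋ = 11 → l; lat ⌊0.83909/0.0416667⌋ = 20 → u.
Extended square (30″×15″, digits 0–9): lon ⌊0.01400/0.00833333⌋ = 1; lat ⌊0.00576/0.00416667⌋ = 1.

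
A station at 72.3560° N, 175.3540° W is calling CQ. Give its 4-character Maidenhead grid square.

AQ22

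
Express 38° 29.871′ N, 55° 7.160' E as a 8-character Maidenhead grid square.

LM78nl49

Add 180° to longitude and 90° to latitude: 235.11933, 128.49785.
Field: 235.11933/20 → 11 → L, 128.49785/10 → 12 → M; chars LM.
Square: 15.11933/2 → 7, 8.49785/1 → 8; chars 78.
Subsquare: 1.11933/0.0833333 → 13 → n, 0.49785/0.0416667 → 11 → l; chars nl.
Extended square: 0.03600/0.00833333 → 4, 0.03952/0.00416667 → 9; chars 49.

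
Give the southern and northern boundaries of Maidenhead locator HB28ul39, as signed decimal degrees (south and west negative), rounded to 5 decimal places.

-71.50417, -71.50000

Field H=7, B=1: +7·20° lon, +1·10° lat → SW at lon -40°, lat -80°.
Square 2, 8: +2·2° lon, +8·1° lat → SW at lon -36°, lat -72°.
Subsquare u=20, l=11: +20·0.0833333° lon, +11·0.0416667° lat → SW at lon -34.3333°, lat -71.5417°.
Extended square 3, 9: +3·0.00833333° lon, +9·0.00416667° lat → SW at lon -34.3083°, lat -71.5042°.
Cell spans 0.00833333° lon × 0.00416667° lat.
south -71.50417, north -71.50000.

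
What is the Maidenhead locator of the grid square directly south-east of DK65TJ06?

Longitude extended square 0; +1 → 1.
Latitude extended square 6; −1 → 5.

DK65tj15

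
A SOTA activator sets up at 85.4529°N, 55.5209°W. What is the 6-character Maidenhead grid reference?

GR25fk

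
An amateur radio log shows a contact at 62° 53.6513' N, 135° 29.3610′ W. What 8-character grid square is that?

Offset from 180°W / 90°S: lon 44.51065°, lat 152.89419°.
Field: lon ⌊44.51065/20⌋ = 2 → C; lat ⌊152.89419/10⌋ = 15 → P.
Square: lon ⌊4.51065/2⌋ = 2; lat ⌊2.89419/1⌋ = 2.
Subsquare: lon ⌊0.51065/0.0833333⌋ = 6 → g; lat ⌊0.89419/0.0416667⌋ = 21 → v.
Extended square: lon ⌊0.01065/0.00833333⌋ = 1; lat ⌊0.01919/0.00416667⌋ = 4.

CP22gv14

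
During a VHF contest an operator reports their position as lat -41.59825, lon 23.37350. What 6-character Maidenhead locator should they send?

Offset from 180°W / 90°S: lon 203.3735°, lat 48.4017°.
Field: lon ⌊203.3735/20⌋ = 10 → K; lat ⌊48.4017/10⌋ = 4 → E.
Square: lon ⌊3.3735/2⌋ = 1; lat ⌊8.4017/1⌋ = 8.
Subsquare: lon ⌊1.3735/0.0833333⌋ = 16 → q; lat ⌊0.4017/0.0416667⌋ = 9 → j.

KE18qj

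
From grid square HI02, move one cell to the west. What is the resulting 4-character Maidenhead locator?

GI92

Longitude square 0; −1 → -1, wraps to 9, carry into field.
Longitude field H = 7; −1 → 6 = G.
The latitude characters are unchanged.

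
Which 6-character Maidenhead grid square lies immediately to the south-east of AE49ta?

AE48ux

Longitude subsquare t = 19; +1 → 20 = u.
Latitude subsquare a = 0; −1 → -1, wraps to 23 = x, carry into square.
Latitude square 9; −1 → 8.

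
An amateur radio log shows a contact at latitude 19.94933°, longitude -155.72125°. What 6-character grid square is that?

BK29dw

Offset from 180°W / 90°S: lon 24.2788°, lat 109.9493°.
Field: 24.2788/20 → 1 → B, 109.9493/10 → 10 → K; chars BK.
Square: 4.2788/2 → 2, 9.9493/1 → 9; chars 29.
Subsquare: 0.2788/0.0833333 → 3 → d, 0.9493/0.0416667 → 22 → w; chars dw.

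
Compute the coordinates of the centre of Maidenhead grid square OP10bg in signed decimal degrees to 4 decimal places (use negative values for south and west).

Field O=14, P=15: +14·20° lon, +15·10° lat → SW at lon 100°, lat 60°.
Square 1, 0: +1·2° lon, +0·1° lat → SW at lon 102°, lat 60°.
Subsquare b=1, g=6: +1·0.0833333° lon, +6·0.0416667° lat → SW at lon 102.083°, lat 60.25°.
Cell spans 0.0833333° lon × 0.0416667° lat. Centre is SW corner plus half of each.
latitude 60.2708, longitude 102.1250.

60.2708, 102.1250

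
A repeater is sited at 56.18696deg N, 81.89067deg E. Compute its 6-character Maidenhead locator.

NO06we

Offset from 180°W / 90°S: lon 261.8907°, lat 146.1870°.
Field (20°×10°, letters A–R): lon ⌊261.8907/20⌋ = 13 → N; lat ⌊146.1870/10⌋ = 14 → O.
Square (2°×1°, digits 0–9): lon ⌊1.8907/2⌋ = 0; lat ⌊6.1870/1⌋ = 6.
Subsquare (5′×2.5′, letters a–x): lon ⌊1.8907/0.0833333⌋ = 22 → w; lat ⌊0.1870/0.0416667⌋ = 4 → e.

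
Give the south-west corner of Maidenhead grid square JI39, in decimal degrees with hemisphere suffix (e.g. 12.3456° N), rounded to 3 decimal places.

1.000° S, 6.000° E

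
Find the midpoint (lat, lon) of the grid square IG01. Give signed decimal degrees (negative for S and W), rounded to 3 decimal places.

-28.500, -19.000

Field I=8, G=6: +8·20° lon, +6·10° lat → SW at lon -20°, lat -30°.
Square 0, 1: +0·2° lon, +1·1° lat → SW at lon -20°, lat -29°.
Cell spans 2° lon × 1° lat. Centre is SW corner plus half of each.
latitude -28.500, longitude -19.000.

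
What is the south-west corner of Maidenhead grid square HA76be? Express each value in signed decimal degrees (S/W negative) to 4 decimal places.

Field H=7, A=0: +7·20° lon, +0·10° lat → SW at lon -40°, lat -90°.
Square 7, 6: +7·2° lon, +6·1° lat → SW at lon -26°, lat -84°.
Subsquare b=1, e=4: +1·0.0833333° lon, +4·0.0416667° lat → SW at lon -25.9167°, lat -83.8333°.
latitude -83.8333, longitude -25.9167.

-83.8333, -25.9167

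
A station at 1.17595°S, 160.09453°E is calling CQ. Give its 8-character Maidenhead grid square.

RI08bt17

Add 180° to longitude and 90° to latitude: 340.09453, 88.82405.
Field: lon ⌊340.09453/20⌋ = 17 → R; lat ⌊88.82405/10⌋ = 8 → I.
Square: lon ⌊0.09453/2⌋ = 0; lat ⌊8.82405/1⌋ = 8.
Subsquare: lon ⌊0.09453/0.0833333⌋ = 1 → b; lat ⌊0.82405/0.0416667⌋ = 19 → t.
Extended square: lon ⌊0.01120/0.00833333⌋ = 1; lat ⌊0.03238/0.00416667⌋ = 7.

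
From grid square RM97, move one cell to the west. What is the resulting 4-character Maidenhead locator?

RM87

Longitude square 9; −1 → 8.
The latitude characters are unchanged.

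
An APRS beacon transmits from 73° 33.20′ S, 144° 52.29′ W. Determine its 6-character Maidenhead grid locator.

BB76nk

Add 180° to longitude and 90° to latitude: 35.1285, 16.4467.
Field: lon ⌊35.1285/20⌋ = 1 → B; lat ⌊16.4467/10⌋ = 1 → B.
Square: lon ⌊15.1285/2⌋ = 7; lat ⌊6.4467/1⌋ = 6.
Subsquare: lon ⌊1.1285/0.0833333⌋ = 13 → n; lat ⌊0.4467/0.0416667⌋ = 10 → k.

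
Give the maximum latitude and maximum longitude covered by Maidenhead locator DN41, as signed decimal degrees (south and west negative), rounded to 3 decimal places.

Field D=3, N=13: +3·20° lon, +13·10° lat → SW at lon -120°, lat 40°.
Square 4, 1: +4·2° lon, +1·1° lat → SW at lon -112°, lat 41°.
Cell spans 2° lon × 1° lat. NE corner is SW corner plus one full cell.
latitude 42.000, longitude -110.000.

42.000, -110.000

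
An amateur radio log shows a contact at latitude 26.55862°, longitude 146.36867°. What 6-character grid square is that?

QL36en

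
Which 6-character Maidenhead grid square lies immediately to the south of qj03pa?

Latitude subsquare a = 0; −1 → -1, wraps to 23 = x, carry into square.
Latitude square 3; −1 → 2.
The longitude characters are unchanged.

QJ02px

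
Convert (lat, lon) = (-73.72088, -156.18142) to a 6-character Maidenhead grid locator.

Shift to the Maidenhead origin (180°W, 90°S): lon 23.8186, lat 16.2791.
Field: 23.8186/20 → 1 → B, 16.2791/10 → 1 → B; chars BB.
Square: 3.8186/2 → 1, 6.2791/1 → 6; chars 16.
Subsquare: 1.8186/0.0833333 → 21 → v, 0.2791/0.0416667 → 6 → g; chars vg.

BB16vg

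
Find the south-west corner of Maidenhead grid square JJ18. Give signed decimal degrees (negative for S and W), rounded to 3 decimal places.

8.000, 2.000

Field J=9, J=9: +9·20° lon, +9·10° lat → SW at lon 0°, lat 0°.
Square 1, 8: +1·2° lon, +8·1° lat → SW at lon 2°, lat 8°.
latitude 8.000, longitude 2.000.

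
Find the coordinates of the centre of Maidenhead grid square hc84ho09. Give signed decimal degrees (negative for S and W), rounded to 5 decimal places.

Field H=7, C=2: +7·20° lon, +2·10° lat → SW at lon -40°, lat -70°.
Square 8, 4: +8·2° lon, +4·1° lat → SW at lon -24°, lat -66°.
Subsquare h=7, o=14: +7·0.0833333° lon, +14·0.0416667° lat → SW at lon -23.4167°, lat -65.4167°.
Extended square 0, 9: +0·0.00833333° lon, +9·0.00416667° lat → SW at lon -23.4167°, lat -65.3792°.
Cell spans 0.00833333° lon × 0.00416667° lat. Centre is SW corner plus half of each.
latitude -65.37708, longitude -23.41250.

-65.37708, -23.41250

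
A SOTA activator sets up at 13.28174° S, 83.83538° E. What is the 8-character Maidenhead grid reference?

NH16wr02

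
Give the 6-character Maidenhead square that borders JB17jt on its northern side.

Latitude subsquare t = 19; +1 → 20 = u.
The longitude characters are unchanged.

JB17ju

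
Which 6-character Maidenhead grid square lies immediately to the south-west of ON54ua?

Longitude subsquare u = 20; −1 → 19 = t.
Latitude subsquare a = 0; −1 → -1, wraps to 23 = x, carry into square.
Latitude square 4; −1 → 3.

ON53tx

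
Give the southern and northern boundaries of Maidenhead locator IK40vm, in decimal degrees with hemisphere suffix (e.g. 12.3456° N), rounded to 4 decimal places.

10.5000° N, 10.5417° N

Field I=8, K=10: +8·20° lon, +10·10° lat → SW at lon -20°, lat 10°.
Square 4, 0: +4·2° lon, +0·1° lat → SW at lon -12°, lat 10°.
Subsquare v=21, m=12: +21·0.0833333° lon, +12·0.0416667° lat → SW at lon -10.25°, lat 10.5°.
Cell spans 0.0833333° lon × 0.0416667° lat.
south 10.5000° N, north 10.5417° N.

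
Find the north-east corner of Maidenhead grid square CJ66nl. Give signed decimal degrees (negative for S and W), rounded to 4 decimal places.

6.5000, -126.8333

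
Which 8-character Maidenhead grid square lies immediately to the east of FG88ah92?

Longitude extended square 9; +1 → 10, wraps to 0, carry into subsquare.
Longitude subsquare a = 0; +1 → 1 = b.
The latitude characters are unchanged.

FG88bh02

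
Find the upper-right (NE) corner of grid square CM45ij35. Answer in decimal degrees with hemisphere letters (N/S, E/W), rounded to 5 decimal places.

35.40000° N, 131.30000° W

Field C=2, M=12: +2·20° lon, +12·10° lat → SW at lon -140°, lat 30°.
Square 4, 5: +4·2° lon, +5·1° lat → SW at lon -132°, lat 35°.
Subsquare i=8, j=9: +8·0.0833333° lon, +9·0.0416667° lat → SW at lon -131.333°, lat 35.375°.
Extended square 3, 5: +3·0.00833333° lon, +5·0.00416667° lat → SW at lon -131.308°, lat 35.3958°.
Cell spans 0.00833333° lon × 0.00416667° lat. NE corner is SW corner plus one full cell.
latitude 35.40000° N, longitude 131.30000° W.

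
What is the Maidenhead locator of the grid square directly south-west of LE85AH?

LE75xg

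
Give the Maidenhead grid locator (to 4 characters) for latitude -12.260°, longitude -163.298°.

AH87

Offset from 180°W / 90°S: lon 16.70°, lat 77.74°.
Field: lon ⌊16.70/20⌋ = 0 → A; lat ⌊77.74/10⌋ = 7 → H.
Square: lon ⌊16.70/2⌋ = 8; lat ⌊7.74/1⌋ = 7.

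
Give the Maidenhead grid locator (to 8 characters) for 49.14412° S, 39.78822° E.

Add 180° to longitude and 90° to latitude: 219.78822, 40.85588.
Field: 219.78822/20 → 10 → K, 40.85588/10 → 4 → E; chars KE.
Square: 19.78822/2 → 9, 0.85588/1 → 0; chars 90.
Subsquare: 1.78822/0.0833333 → 21 → v, 0.85588/0.0416667 → 20 → u; chars vu.
Extended square: 0.03822/0.00833333 → 4, 0.02255/0.00416667 → 5; chars 45.

KE90vu45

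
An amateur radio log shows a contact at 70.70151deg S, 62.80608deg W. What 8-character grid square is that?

Add 180° to longitude and 90° to latitude: 117.19392, 19.29849.
Field: 117.19392/20 → 5 → F, 19.29849/10 → 1 → B; chars FB.
Square: 17.19392/2 → 8, 9.29849/1 → 9; chars 89.
Subsquare: 1.19392/0.0833333 → 14 → o, 0.29849/0.0416667 → 7 → h; chars oh.
Extended square: 0.02725/0.00833333 → 3, 0.00682/0.00416667 → 1; chars 31.

FB89oh31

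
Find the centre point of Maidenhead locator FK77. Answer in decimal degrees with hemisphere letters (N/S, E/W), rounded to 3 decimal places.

17.500° N, 65.000° W

Field F=5, K=10: +5·20° lon, +10·10° lat → SW at lon -80°, lat 10°.
Square 7, 7: +7·2° lon, +7·1° lat → SW at lon -66°, lat 17°.
Cell spans 2° lon × 1° lat. Centre is SW corner plus half of each.
latitude 17.500° N, longitude 65.000° W.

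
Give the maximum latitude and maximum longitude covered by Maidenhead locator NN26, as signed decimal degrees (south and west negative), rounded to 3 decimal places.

47.000, 86.000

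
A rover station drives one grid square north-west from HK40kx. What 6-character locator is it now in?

HK41ja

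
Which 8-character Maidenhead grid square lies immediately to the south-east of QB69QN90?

Longitude extended square 9; +1 → 10, wraps to 0, carry into subsquare.
Longitude subsquare q = 16; +1 → 17 = r.
Latitude extended square 0; −1 → -1, wraps to 9, carry into subsquare.
Latitude subsquare n = 13; −1 → 12 = m.

QB69rm09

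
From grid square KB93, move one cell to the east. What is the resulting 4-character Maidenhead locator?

Longitude square 9; +1 → 10, wraps to 0, carry into field.
Longitude field K = 10; +1 → 11 = L.
The latitude characters are unchanged.

LB03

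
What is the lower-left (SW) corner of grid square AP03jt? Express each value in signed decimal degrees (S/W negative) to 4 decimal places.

63.7917, -179.2500

Field A=0, P=15: +0·20° lon, +15·10° lat → SW at lon -180°, lat 60°.
Square 0, 3: +0·2° lon, +3·1° lat → SW at lon -180°, lat 63°.
Subsquare j=9, t=19: +9·0.0833333° lon, +19·0.0416667° lat → SW at lon -179.25°, lat 63.7917°.
latitude 63.7917, longitude -179.2500.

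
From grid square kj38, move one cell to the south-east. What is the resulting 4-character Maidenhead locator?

KJ47

Longitude square 3; +1 → 4.
Latitude square 8; −1 → 7.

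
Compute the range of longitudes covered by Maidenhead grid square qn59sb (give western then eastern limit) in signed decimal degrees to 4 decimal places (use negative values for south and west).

151.5000, 151.5833

Field Q=16, N=13: +16·20° lon, +13·10° lat → SW at lon 140°, lat 40°.
Square 5, 9: +5·2° lon, +9·1° lat → SW at lon 150°, lat 49°.
Subsquare s=18, b=1: +18·0.0833333° lon, +1·0.0416667° lat → SW at lon 151.5°, lat 49.0417°.
Cell spans 0.0833333° lon × 0.0416667° lat.
west 151.5000, east 151.5833.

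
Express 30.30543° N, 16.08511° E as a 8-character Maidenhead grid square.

JM80bh03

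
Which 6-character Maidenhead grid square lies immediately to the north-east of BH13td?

BH13ue

Longitude subsquare t = 19; +1 → 20 = u.
Latitude subsquare d = 3; +1 → 4 = e.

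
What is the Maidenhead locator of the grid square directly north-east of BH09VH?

BH09wi

Longitude subsquare v = 21; +1 → 22 = w.
Latitude subsquare h = 7; +1 → 8 = i.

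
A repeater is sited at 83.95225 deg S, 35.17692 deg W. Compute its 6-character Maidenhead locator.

Shift to the Maidenhead origin (180°W, 90°S): lon 144.8231, lat 6.0477.
Field: 144.8231/20 → 7 → H, 6.0477/10 → 0 → A; chars HA.
Square: 4.8231/2 → 2, 6.0477/1 → 6; chars 26.
Subsquare: 0.8231/0.0833333 → 9 → j, 0.0477/0.0416667 → 1 → b; chars jb.

HA26jb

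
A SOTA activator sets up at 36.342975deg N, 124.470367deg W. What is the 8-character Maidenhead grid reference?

Offset from 180°W / 90°S: lon 55.52963°, lat 126.34297°.
Field (20°×10°, letters A–R): 55.52963/20 → 2 → C, 126.34297/10 → 12 → M; chars CM.
Square (2°×1°, digits 0–9): 15.52963/2 → 7, 6.34297/1 → 6; chars 76.
Subsquare (5′×2.5′, letters a–x): 1.52963/0.0833333 → 18 → s, 0.34297/0.0416667 → 8 → i; chars si.
Extended square (30″×15″, digits 0–9): 0.02963/0.00833333 → 3, 0.00964/0.00416667 → 2; chars 32.

CM76si32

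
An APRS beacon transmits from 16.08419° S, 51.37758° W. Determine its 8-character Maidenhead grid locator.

GH43hv49

Shift to the Maidenhead origin (180°W, 90°S): lon 128.62242, lat 73.91581.
Field: 128.62242/20 → 6 → G, 73.91581/10 → 7 → H; chars GH.
Square: 8.62242/2 → 4, 3.91581/1 → 3; chars 43.
Subsquare: 0.62242/0.0833333 → 7 → h, 0.91581/0.0416667 → 21 → v; chars hv.
Extended square: 0.03909/0.00833333 → 4, 0.04081/0.00416667 → 9; chars 49.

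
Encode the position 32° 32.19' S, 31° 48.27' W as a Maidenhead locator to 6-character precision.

Shift to the Maidenhead origin (180°W, 90°S): lon 148.1955, lat 57.4635.
Field: lon ⌊148.1955/20⌋ = 7 → H; lat ⌊57.4635/10⌋ = 5 → F.
Square: lon ⌊8.1955/2⌋ = 4; lat ⌊7.4635/1⌋ = 7.
Subsquare: lon ⌊0.1955/0.0833333⌋ = 2 → c; lat ⌊0.4635/0.0416667⌋ = 11 → l.

HF47cl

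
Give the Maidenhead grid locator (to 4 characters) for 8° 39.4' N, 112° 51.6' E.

OJ68

Add 180° to longitude and 90° to latitude: 292.86, 98.66.
Field (20°×10°, letters A–R): 292.86/20 → 14 → O, 98.66/10 → 9 → J; chars OJ.
Square (2°×1°, digits 0–9): 12.86/2 → 6, 8.66/1 → 8; chars 68.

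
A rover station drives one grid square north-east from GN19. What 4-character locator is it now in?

GO20

Longitude square 1; +1 → 2.
Latitude square 9; +1 → 10, wraps to 0, carry into field.
Latitude field N = 13; +1 → 14 = O.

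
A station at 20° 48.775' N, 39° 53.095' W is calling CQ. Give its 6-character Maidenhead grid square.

HL00bt

Add 180° to longitude and 90° to latitude: 140.1151, 110.8129.
Field (20°×10°, letters A–R): lon ⌊140.1151/20⌋ = 7 → H; lat ⌊110.8129/10⌋ = 11 → L.
Square (2°×1°, digits 0–9): lon ⌊0.1151/2⌋ = 0; lat ⌊0.8129/1⌋ = 0.
Subsquare (5′×2.5′, letters a–x): lon ⌊0.1151/0.0833333⌋ = 1 → b; lat ⌊0.8129/0.0416667⌋ = 19 → t.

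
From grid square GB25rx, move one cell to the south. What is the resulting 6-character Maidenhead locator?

GB25rw

Latitude subsquare x = 23; −1 → 22 = w.
The longitude characters are unchanged.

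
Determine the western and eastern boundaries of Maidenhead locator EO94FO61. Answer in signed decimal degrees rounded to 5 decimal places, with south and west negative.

-81.53333, -81.52500

Field E=4, O=14: +4·20° lon, +14·10° lat → SW at lon -100°, lat 50°.
Square 9, 4: +9·2° lon, +4·1° lat → SW at lon -82°, lat 54°.
Subsquare f=5, o=14: +5·0.0833333° lon, +14·0.0416667° lat → SW at lon -81.5833°, lat 54.5833°.
Extended square 6, 1: +6·0.00833333° lon, +1·0.00416667° lat → SW at lon -81.5333°, lat 54.5875°.
Cell spans 0.00833333° lon × 0.00416667° lat.
west -81.53333, east -81.52500.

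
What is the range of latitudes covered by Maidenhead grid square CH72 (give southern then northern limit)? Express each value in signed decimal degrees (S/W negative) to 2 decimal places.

Field C=2, H=7: +2·20° lon, +7·10° lat → SW at lon -140°, lat -20°.
Square 7, 2: +7·2° lon, +2·1° lat → SW at lon -126°, lat -18°.
Cell spans 2° lon × 1° lat.
south -18.00, north -17.00.

-18.00, -17.00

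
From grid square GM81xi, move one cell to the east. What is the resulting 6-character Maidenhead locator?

GM91ai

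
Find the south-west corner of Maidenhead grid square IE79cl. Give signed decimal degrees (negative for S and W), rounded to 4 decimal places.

-40.5417, -5.8333

Field I=8, E=4: +8·20° lon, +4·10° lat → SW at lon -20°, lat -50°.
Square 7, 9: +7·2° lon, +9·1° lat → SW at lon -6°, lat -41°.
Subsquare c=2, l=11: +2·0.0833333° lon, +11·0.0416667° lat → SW at lon -5.83333°, lat -40.5417°.
latitude -40.5417, longitude -5.8333.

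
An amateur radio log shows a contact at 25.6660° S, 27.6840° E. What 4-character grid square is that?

Shift to the Maidenhead origin (180°W, 90°S): lon 207.68, lat 64.33.
Field: lon ⌊207.68/20⌋ = 10 → K; lat ⌊64.33/10⌋ = 6 → G.
Square: lon ⌊7.68/2⌋ = 3; lat ⌊4.33/1⌋ = 4.

KG34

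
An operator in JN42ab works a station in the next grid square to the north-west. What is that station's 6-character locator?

Longitude subsquare a = 0; −1 → -1, wraps to 23 = x, carry into square.
Longitude square 4; −1 → 3.
Latitude subsquare b = 1; +1 → 2 = c.

JN32xc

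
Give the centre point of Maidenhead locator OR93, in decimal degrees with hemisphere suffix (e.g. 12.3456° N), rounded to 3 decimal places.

83.500° N, 119.000° E

Field O=14, R=17: +14·20° lon, +17·10° lat → SW at lon 100°, lat 80°.
Square 9, 3: +9·2° lon, +3·1° lat → SW at lon 118°, lat 83°.
Cell spans 2° lon × 1° lat. Centre is SW corner plus half of each.
latitude 83.500° N, longitude 119.000° E.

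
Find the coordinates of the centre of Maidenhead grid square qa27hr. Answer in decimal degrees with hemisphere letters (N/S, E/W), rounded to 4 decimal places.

82.2708° S, 144.6250° E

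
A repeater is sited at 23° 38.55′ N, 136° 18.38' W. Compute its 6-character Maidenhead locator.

Add 180° to longitude and 90° to latitude: 43.6937, 113.6425.
Field: lon ⌊43.6937/20⌋ = 2 → C; lat ⌊113.6425/10⌋ = 11 → L.
Square: lon ⌊3.6937/2⌋ = 1; lat ⌊3.6425/1⌋ = 3.
Subsquare: lon ⌊1.6937/0.0833333⌋ = 20 → u; lat ⌊0.6425/0.0416667⌋ = 15 → p.

CL13up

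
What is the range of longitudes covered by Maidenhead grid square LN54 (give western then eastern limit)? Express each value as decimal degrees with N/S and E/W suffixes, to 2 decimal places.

Field L=11, N=13: +11·20° lon, +13·10° lat → SW at lon 40°, lat 40°.
Square 5, 4: +5·2° lon, +4·1° lat → SW at lon 50°, lat 44°.
Cell spans 2° lon × 1° lat.
west 50.00° E, east 52.00° E.

50.00° E, 52.00° E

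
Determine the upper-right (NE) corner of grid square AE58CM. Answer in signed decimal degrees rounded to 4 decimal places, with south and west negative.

Field A=0, E=4: +0·20° lon, +4·10° lat → SW at lon -180°, lat -50°.
Square 5, 8: +5·2° lon, +8·1° lat → SW at lon -170°, lat -42°.
Subsquare c=2, m=12: +2·0.0833333° lon, +12·0.0416667° lat → SW at lon -169.833°, lat -41.5°.
Cell spans 0.0833333° lon × 0.0416667° lat. NE corner is SW corner plus one full cell.
latitude -41.4583, longitude -169.7500.

-41.4583, -169.7500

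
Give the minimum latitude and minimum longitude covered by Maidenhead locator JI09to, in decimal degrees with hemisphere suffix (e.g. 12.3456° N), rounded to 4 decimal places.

Field J=9, I=8: +9·20° lon, +8·10° lat → SW at lon 0°, lat -10°.
Square 0, 9: +0·2° lon, +9·1° lat → SW at lon 0°, lat -1°.
Subsquare t=19, o=14: +19·0.0833333° lon, +14·0.0416667° lat → SW at lon 1.58333°, lat -0.416667°.
latitude 0.4167° S, longitude 1.5833° E.

0.4167° S, 1.5833° E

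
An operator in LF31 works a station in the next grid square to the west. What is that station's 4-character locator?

LF21

Longitude square 3; −1 → 2.
The latitude characters are unchanged.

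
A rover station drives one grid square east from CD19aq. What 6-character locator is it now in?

CD19bq

Longitude subsquare a = 0; +1 → 1 = b.
The latitude characters are unchanged.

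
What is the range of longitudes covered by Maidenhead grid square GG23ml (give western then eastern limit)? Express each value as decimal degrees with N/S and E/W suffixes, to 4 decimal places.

55.0000° W, 54.9167° W

Field G=6, G=6: +6·20° lon, +6·10° lat → SW at lon -60°, lat -30°.
Square 2, 3: +2·2° lon, +3·1° lat → SW at lon -56°, lat -27°.
Subsquare m=12, l=11: +12·0.0833333° lon, +11·0.0416667° lat → SW at lon -55°, lat -26.5417°.
Cell spans 0.0833333° lon × 0.0416667° lat.
west 55.0000° W, east 54.9167° W.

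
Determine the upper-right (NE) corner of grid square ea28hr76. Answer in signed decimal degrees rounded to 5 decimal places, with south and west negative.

-81.26250, -95.35000

Field E=4, A=0: +4·20° lon, +0·10° lat → SW at lon -100°, lat -90°.
Square 2, 8: +2·2° lon, +8·1° lat → SW at lon -96°, lat -82°.
Subsquare h=7, r=17: +7·0.0833333° lon, +17·0.0416667° lat → SW at lon -95.4167°, lat -81.2917°.
Extended square 7, 6: +7·0.00833333° lon, +6·0.00416667° lat → SW at lon -95.3583°, lat -81.2667°.
Cell spans 0.00833333° lon × 0.00416667° lat. NE corner is SW corner plus one full cell.
latitude -81.26250, longitude -95.35000.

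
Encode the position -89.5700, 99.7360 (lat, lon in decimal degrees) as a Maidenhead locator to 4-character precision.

NA90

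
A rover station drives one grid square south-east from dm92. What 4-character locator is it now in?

Longitude square 9; +1 → 10, wraps to 0, carry into field.
Longitude field D = 3; +1 → 4 = E.
Latitude square 2; −1 → 1.

EM01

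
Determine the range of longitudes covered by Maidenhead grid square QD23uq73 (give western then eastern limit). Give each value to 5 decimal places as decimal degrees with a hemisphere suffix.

145.72500° E, 145.73333° E

Field Q=16, D=3: +16·20° lon, +3·10° lat → SW at lon 140°, lat -60°.
Square 2, 3: +2·2° lon, +3·1° lat → SW at lon 144°, lat -57°.
Subsquare u=20, q=16: +20·0.0833333° lon, +16·0.0416667° lat → SW at lon 145.667°, lat -56.3333°.
Extended square 7, 3: +7·0.00833333° lon, +3·0.00416667° lat → SW at lon 145.725°, lat -56.3208°.
Cell spans 0.00833333° lon × 0.00416667° lat.
west 145.72500° E, east 145.73333° E.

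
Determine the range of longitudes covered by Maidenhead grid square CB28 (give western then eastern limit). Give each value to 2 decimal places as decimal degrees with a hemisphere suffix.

136.00° W, 134.00° W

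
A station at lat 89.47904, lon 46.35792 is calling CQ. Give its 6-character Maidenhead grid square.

LR39el

Add 180° to longitude and 90° to latitude: 226.3579, 179.4790.
Field: lon ⌊226.3579/20⌋ = 11 → L; lat ⌊179.4790/10⌋ = 17 → R.
Square: lon ⌊6.3579/2⌋ = 3; lat ⌊9.4790/1⌋ = 9.
Subsquare: lon ⌊0.3579/0.0833333⌋ = 4 → e; lat ⌊0.4790/0.0416667⌋ = 11 → l.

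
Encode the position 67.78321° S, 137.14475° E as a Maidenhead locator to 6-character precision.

Add 180° to longitude and 90° to latitude: 317.1447, 22.2168.
Field (20°×10°, letters A–R): lon ⌊317.1447/20⌋ = 15 → P; lat ⌊22.2168/10⌋ = 2 → C.
Square (2°×1°, digits 0–9): lon ⌊17.1447/2⌋ = 8; lat ⌊2.2168/1⌋ = 2.
Subsquare (5′×2.5′, letters a–x): lon ⌊1.1447/0.0833333⌋ = 13 → n; lat ⌊0.2168/0.0416667⌋ = 5 → f.

PC82nf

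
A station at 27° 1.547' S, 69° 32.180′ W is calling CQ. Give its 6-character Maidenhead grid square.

Add 180° to longitude and 90° to latitude: 110.4637, 62.9742.
Field: lon ⌊110.4637/20⌋ = 5 → F; lat ⌊62.9742/10⌋ = 6 → G.
Square: lon ⌊10.4637/2⌋ = 5; lat ⌊2.9742/1⌋ = 2.
Subsquare: lon ⌊0.4637/0.0833333⌋ = 5 → f; lat ⌊0.9742/0.0416667⌋ = 23 → x.

FG52fx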